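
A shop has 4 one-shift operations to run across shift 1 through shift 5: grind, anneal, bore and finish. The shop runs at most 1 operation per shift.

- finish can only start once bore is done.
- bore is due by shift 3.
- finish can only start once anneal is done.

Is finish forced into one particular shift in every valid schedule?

No

finish can be shift 3 (e.g. finish -> shift 3, bore -> shift 1, anneal -> shift 2, grind -> shift 4) or shift 4 (e.g. finish -> shift 4, grind -> shift 3, anneal -> shift 2, bore -> shift 1).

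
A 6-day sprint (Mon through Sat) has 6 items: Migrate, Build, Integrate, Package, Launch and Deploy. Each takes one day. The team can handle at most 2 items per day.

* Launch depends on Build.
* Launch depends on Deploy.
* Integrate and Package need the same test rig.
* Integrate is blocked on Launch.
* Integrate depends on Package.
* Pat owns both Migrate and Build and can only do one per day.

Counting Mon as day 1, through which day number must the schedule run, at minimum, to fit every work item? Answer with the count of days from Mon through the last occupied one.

The precedence chain requires at least 3 distinct days.
With at most 2 per day and 6 work items, at least 3 days are needed.
3 works (last occupied day: Wed): for example Launch=Tue; Integrate=Wed; Build=Mon; Package=Tue; Migrate=Wed; Deploy=Mon.

3 days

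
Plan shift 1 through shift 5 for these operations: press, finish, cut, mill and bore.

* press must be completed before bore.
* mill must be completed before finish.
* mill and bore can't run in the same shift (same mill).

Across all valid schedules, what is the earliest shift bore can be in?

shift 2

Precedence pushes bore to at least shift 2.
bore at shift 2 is achievable: mill in shift 1; bore in shift 2; finish in shift 2; press in shift 1; cut in shift 1.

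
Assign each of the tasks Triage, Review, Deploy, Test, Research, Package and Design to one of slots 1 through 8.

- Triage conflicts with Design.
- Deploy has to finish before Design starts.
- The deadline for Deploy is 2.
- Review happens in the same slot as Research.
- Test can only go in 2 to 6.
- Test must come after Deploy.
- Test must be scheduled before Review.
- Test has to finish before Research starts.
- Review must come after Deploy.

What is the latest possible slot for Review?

Precedence pushes Review to at least 3.
Review at 8 is achievable: Deploy in 1, Test in 2, Design in 2, Research in 8, Triage in 1, Package in 1, Review in 8.

8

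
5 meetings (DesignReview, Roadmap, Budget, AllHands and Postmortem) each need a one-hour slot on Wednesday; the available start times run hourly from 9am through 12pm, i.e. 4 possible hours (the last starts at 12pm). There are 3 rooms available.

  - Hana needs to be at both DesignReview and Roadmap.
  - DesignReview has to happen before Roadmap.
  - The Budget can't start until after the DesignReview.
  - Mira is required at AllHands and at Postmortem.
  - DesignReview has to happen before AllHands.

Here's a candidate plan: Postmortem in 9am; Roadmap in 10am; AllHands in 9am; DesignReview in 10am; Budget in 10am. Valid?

No. DesignReview has to happen before AllHands is not satisfied.

DesignReview has to happen before AllHands — violated.
DesignReview has to happen before Roadmap — violated.
The Budget can't start until after the DesignReview — violated.
Mira is required at AllHands and at Postmortem — violated.
There are 3 rooms available — holds.
Hana needs to be at both DesignReview and Roadmap — violated.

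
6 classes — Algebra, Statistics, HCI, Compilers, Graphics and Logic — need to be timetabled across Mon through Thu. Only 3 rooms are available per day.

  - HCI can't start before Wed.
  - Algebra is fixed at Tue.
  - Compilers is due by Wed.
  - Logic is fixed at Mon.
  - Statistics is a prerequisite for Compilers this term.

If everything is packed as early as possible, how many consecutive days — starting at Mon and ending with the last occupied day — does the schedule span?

The precedence chain requires at least 2 distinct days.
With at most 3 per day and 6 classes, at least 2 days are needed.
HCI can't be placed before Wed — that is day 3 counting from Mon — so the schedule must run through at least 3 days.
3 works (last occupied day: Wed): for example Graphics in Mon; Statistics in Mon; Logic in Mon; Compilers in Tue; HCI in Wed; Algebra in Tue.

3 days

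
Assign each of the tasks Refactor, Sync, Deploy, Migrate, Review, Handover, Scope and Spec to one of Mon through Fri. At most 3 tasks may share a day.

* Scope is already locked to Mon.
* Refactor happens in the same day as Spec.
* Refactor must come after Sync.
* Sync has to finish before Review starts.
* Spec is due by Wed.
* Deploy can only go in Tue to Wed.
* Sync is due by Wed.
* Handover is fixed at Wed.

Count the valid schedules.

50

Splitting on Refactor: it can be Tue (30), Wed (20). Listing each branch's schedules as (Sync, Deploy, Migrate, Review, Handover, Scope, Spec):
Refactor=Tue: (Mon,Tue,Mon,Wed,Wed,Mon,Tue) (Mon,Tue,Mon,Thu,Wed,Mon,Tue) (Mon,Tue,Mon,Fri,Wed,Mon,Tue) (Mon,Tue,Wed,Wed,Wed,Mon,Tue) (Mon,Tue,Wed,Thu,Wed,Mon,Tue) (Mon,Tue,Wed,Fri,Wed,Mon,Tue) (Mon,Tue,Thu,Wed,Wed,Mon,Tue) (Mon,Tue,Thu,Thu,Wed,Mon,Tue) (Mon,Tue,Thu,Fri,Wed,Mon,Tue) (Mon,Tue,Fri,Wed,Wed,Mon,Tue) (Mon,Tue,Fri,Thu,Wed,Mon,Tue) (Mon,Tue,Fri,Fri,Wed,Mon,Tue) (Mon,Wed,Mon,Tue,Wed,Mon,Tue) (Mon,Wed,Mon,Wed,Wed,Mon,Tue) (Mon,Wed,Mon,Thu,Wed,Mon,Tue) (Mon,Wed,Mon,Fri,Wed,Mon,Tue) (Mon,Wed,Tue,Wed,Wed,Mon,Tue) (Mon,Wed,Tue,Thu,Wed,Mon,Tue) (Mon,Wed,Tue,Fri,Wed,Mon,Tue) (Mon,Wed,Wed,Tue,Wed,Mon,Tue) (Mon,Wed,Wed,Thu,Wed,Mon,Tue) (Mon,Wed,Wed,Fri,Wed,Mon,Tue) (Mon,Wed,Thu,Tue,Wed,Mon,Tue) (Mon,Wed,Thu,Wed,Wed,Mon,Tue) (Mon,Wed,Thu,Thu,Wed,Mon,Tue) (Mon,Wed,Thu,Fri,Wed,Mon,Tue) (Mon,Wed,Fri,Tue,Wed,Mon,Tue) (Mon,Wed,Fri,Wed,Wed,Mon,Tue) (Mon,Wed,Fri,Thu,Wed,Mon,Tue) (Mon,Wed,Fri,Fri,Wed,Mon,Tue) — 30.
Refactor=Wed: (Mon,Tue,Mon,Tue,Wed,Mon,Wed) (Mon,Tue,Mon,Thu,Wed,Mon,Wed) (Mon,Tue,Mon,Fri,Wed,Mon,Wed) (Mon,Tue,Tue,Tue,Wed,Mon,Wed) (Mon,Tue,Tue,Thu,Wed,Mon,Wed) (Mon,Tue,Tue,Fri,Wed,Mon,Wed) (Mon,Tue,Thu,Tue,Wed,Mon,Wed) (Mon,Tue,Thu,Thu,Wed,Mon,Wed) (Mon,Tue,Thu,Fri,Wed,Mon,Wed) (Mon,Tue,Fri,Tue,Wed,Mon,Wed) (Mon,Tue,Fri,Thu,Wed,Mon,Wed) (Mon,Tue,Fri,Fri,Wed,Mon,Wed) (Tue,Tue,Mon,Thu,Wed,Mon,Wed) (Tue,Tue,Mon,Fri,Wed,Mon,Wed) (Tue,Tue,Tue,Thu,Wed,Mon,Wed) (Tue,Tue,Tue,Fri,Wed,Mon,Wed) (Tue,Tue,Thu,Thu,Wed,Mon,Wed) (Tue,Tue,Thu,Fri,Wed,Mon,Wed) (Tue,Tue,Fri,Thu,Wed,Mon,Wed) (Tue,Tue,Fri,Fri,Wed,Mon,Wed) — 20.
Summing: 30 + 20 = 50.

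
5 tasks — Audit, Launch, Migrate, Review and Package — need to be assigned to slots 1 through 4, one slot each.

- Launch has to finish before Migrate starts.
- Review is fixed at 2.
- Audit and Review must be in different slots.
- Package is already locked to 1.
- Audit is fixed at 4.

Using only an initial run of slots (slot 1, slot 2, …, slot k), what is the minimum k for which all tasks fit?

4 slots

The precedence chain requires at least 2 distinct slots.
Audit can't be placed before 4, so the schedule must run through at least slot 4.
4 works (last occupied slot: 4): for example Launch -> 1, Review -> 2, Audit -> 4, Package -> 1, Migrate -> 2.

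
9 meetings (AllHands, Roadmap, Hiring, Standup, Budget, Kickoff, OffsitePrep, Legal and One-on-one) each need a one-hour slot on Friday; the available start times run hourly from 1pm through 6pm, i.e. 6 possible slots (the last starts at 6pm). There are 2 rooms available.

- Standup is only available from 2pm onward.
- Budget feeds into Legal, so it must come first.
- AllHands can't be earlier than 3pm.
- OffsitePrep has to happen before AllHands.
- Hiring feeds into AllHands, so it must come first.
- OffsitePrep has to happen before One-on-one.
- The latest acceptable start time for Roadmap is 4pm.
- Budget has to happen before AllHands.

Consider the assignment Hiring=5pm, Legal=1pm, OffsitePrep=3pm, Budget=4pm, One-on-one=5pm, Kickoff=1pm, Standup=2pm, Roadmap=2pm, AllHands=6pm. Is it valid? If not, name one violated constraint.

Invalid. Budget feeds into Legal, so it must come first.

Standup is only available from 2pm onward — holds.
Budget has to happen before AllHands — holds.
Hiring feeds into AllHands, so it must come first — holds.
There are 2 rooms available — holds.
Budget feeds into Legal, so it must come first — violated.
AllHands can't be earlier than 3pm — holds.
OffsitePrep has to happen before One-on-one — holds.
OffsitePrep has to happen before AllHands — holds.
The latest acceptable start time for Roadmap is 4pm — holds.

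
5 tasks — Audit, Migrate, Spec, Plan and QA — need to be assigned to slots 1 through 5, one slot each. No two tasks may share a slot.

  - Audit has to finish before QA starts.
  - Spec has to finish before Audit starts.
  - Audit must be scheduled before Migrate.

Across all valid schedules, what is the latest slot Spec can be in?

Downstream work caps Spec at 3.
Spec at 2 is achievable: Spec -> 2; Audit -> 3; Migrate -> 4; QA -> 5; Plan -> 1.
Nothing later works — the capacity limit rule out every slot after 2.

2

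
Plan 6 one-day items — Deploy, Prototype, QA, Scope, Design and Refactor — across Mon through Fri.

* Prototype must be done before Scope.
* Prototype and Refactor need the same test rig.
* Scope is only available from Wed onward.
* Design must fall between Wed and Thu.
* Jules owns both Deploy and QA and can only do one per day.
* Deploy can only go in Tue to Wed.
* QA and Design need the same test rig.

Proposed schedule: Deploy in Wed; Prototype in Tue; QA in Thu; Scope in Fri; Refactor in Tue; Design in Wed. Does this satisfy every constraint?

Prototype must be done before Scope — holds.
Scope is only available from Wed onward — holds.
QA and Design need the same test rig — holds.
Jules owns both Deploy and QA and can only do one per day — holds.
Prototype and Refactor need the same test rig — violated.
Deploy can only go in Tue to Wed — holds.
Design must fall between Wed and Thu — holds.

No — it violates: Prototype and Refactor need the same test rig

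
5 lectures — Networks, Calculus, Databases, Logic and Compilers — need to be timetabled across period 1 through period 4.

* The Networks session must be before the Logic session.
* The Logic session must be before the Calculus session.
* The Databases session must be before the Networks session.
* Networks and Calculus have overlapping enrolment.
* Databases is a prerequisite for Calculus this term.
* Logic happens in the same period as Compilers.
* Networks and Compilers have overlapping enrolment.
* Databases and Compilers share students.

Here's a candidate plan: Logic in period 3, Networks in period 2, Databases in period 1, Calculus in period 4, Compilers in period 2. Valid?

Networks and Calculus have overlapping enrolment — holds.
The Databases session must be before the Networks session — holds.
The Logic session must be before the Calculus session — holds.
The Networks session must be before the Logic session — holds.
Databases is a prerequisite for Calculus this term — holds.
Logic happens in the same period as Compilers — violated.
Networks and Compilers have overlapping enrolment — violated.
Databases and Compilers share students — holds.

No. Networks and Compilers have overlapping enrolment is not satisfied.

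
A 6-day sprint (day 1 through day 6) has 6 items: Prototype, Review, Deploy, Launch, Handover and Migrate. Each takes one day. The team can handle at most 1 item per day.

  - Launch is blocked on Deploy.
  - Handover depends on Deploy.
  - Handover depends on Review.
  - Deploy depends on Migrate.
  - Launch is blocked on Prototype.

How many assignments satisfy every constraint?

30

Splitting on Prototype: it can be day 1 (7), day 2 (7), day 3 (7), day 4 (6), day 5 (3). Listing each branch's schedules as (Review, Deploy, Launch, Handover, Migrate) by day number:
Prototype=day 1: (2,4,5,6,3) (2,4,6,5,3) (3,4,5,6,2) (3,4,6,5,2) (4,3,5,6,2) (4,3,6,5,2) (5,3,4,6,2) — 7.
Prototype=day 2: (1,4,5,6,3) (1,4,6,5,3) (3,4,5,6,1) (3,4,6,5,1) (4,3,5,6,1) (4,3,6,5,1) (5,3,4,6,1) — 7.
Prototype=day 3: (1,4,5,6,2) (1,4,6,5,2) (2,4,5,6,1) (2,4,6,5,1) (4,2,5,6,1) (4,2,6,5,1) (5,2,4,6,1) — 7.
Prototype=day 4: (1,3,5,6,2) (1,3,6,5,2) (2,3,5,6,1) (2,3,6,5,1) (3,2,5,6,1) (3,2,6,5,1) — 6.
Prototype=day 5: (1,3,6,4,2) (2,3,6,4,1) (3,2,6,4,1) — 3.
Summing: 7 + 7 + 7 + 6 + 3 = 30.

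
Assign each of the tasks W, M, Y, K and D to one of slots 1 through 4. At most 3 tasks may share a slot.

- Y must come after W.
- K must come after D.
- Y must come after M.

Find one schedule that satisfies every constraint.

Y -> 2, M -> 1, W -> 1, D -> 1, K -> 2

Checking: M(1) before Y(2); W(1) before Y(2); D(1) before K(2); max 3 per slot (cap 3).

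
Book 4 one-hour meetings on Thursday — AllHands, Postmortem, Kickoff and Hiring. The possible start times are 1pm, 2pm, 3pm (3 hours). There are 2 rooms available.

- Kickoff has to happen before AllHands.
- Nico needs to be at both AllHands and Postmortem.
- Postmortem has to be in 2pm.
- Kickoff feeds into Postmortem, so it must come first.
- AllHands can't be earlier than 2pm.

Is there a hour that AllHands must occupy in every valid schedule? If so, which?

AllHands's window is 2pm–3pm.
Postmortem is fixed at 2pm, and AllHands can't share a hour with Postmortem.
So AllHands must be 3pm.

3pm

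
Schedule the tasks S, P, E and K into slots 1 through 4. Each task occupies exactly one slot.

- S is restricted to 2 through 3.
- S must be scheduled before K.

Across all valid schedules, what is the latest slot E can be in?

4

E at 4 is achievable: E -> 4; P -> 1; S -> 2; K -> 3.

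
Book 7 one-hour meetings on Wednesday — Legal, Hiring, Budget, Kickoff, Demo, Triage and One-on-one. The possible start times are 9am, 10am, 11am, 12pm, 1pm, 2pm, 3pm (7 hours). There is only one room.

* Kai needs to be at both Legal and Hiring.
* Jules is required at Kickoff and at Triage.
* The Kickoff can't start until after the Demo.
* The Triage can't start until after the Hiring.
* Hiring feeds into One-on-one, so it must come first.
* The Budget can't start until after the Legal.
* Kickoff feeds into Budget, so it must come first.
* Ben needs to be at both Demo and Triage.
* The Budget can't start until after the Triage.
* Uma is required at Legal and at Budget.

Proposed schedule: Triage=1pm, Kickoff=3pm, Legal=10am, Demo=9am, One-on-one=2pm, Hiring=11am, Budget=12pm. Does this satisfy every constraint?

Hiring feeds into One-on-one, so it must come first — holds.
The Kickoff can't start until after the Demo — holds.
The Triage can't start until after the Hiring — holds.
Kai needs to be at both Legal and Hiring — holds.
The Budget can't start until after the Legal — holds.
Uma is required at Legal and at Budget — holds.
The Budget can't start until after the Triage — violated.
Ben needs to be at both Demo and Triage — holds.
There is only one room — holds.
Kickoff feeds into Budget, so it must come first — violated.
Jules is required at Kickoff and at Triage — holds.

No. Kickoff feeds into Budget, so it must come first is not satisfied.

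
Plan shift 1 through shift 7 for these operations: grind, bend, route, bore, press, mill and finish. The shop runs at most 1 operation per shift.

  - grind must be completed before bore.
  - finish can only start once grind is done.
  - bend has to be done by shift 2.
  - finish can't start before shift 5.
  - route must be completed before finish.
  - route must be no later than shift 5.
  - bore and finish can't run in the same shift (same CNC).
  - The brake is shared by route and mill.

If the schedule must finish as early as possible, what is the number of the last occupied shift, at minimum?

The precedence chain requires at least 2 distinct shifts.
With at most 1 per shift and 7 operations, at least 7 shifts are needed.
finish can't be placed before shift 5, so the schedule must run through at least shift 5.
7 works (last occupied shift: shift 7): for example grind=shift 3, bore=shift 4, bend=shift 1, route=shift 2, finish=shift 5, mill=shift 7, press=shift 6.

7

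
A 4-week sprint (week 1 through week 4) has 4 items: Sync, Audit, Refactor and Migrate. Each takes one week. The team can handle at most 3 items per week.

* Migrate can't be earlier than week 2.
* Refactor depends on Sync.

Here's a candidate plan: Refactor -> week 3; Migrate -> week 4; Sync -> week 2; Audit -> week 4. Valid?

Refactor depends on Sync — holds.
The team can handle at most 3 items per week — holds.
Migrate can't be earlier than week 2 — holds.

Yes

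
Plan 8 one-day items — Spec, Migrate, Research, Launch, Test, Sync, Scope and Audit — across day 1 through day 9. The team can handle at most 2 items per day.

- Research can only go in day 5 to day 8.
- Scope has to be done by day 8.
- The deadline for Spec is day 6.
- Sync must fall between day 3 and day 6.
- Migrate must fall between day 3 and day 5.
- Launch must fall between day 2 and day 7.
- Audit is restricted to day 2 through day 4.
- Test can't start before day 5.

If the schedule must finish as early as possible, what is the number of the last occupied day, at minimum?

5

With at most 2 per day and 8 tasks, at least 4 days are needed.
Research can't be placed before day 5, so the schedule must run through at least day 5.
5 works (last occupied day: day 5): for example Test=day 5, Migrate=day 3, Launch=day 2, Spec=day 1, Audit=day 2, Research=day 5, Scope=day 1, Sync=day 3.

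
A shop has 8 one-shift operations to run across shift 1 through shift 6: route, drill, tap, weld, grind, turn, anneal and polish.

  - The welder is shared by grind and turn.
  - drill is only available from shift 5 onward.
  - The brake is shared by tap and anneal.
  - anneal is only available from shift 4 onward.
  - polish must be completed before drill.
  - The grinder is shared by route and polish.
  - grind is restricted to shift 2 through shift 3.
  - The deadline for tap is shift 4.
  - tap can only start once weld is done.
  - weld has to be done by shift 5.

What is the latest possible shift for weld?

Weld's own window allows nothing later than shift 5; downstream work caps weld at shift 3.
weld at shift 3 is achievable: drill in shift 5; tap in shift 4; weld in shift 3; anneal in shift 5; turn in shift 1; route in shift 2; grind in shift 2; polish in shift 1.

shift 3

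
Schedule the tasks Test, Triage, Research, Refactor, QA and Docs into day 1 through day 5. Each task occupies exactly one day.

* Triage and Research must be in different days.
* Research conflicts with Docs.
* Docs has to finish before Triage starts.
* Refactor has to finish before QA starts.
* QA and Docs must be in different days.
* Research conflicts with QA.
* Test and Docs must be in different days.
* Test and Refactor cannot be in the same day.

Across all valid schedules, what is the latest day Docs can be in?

Downstream work caps Docs at day 4.
Docs at day 4 is achievable: Refactor in day 1; Docs in day 4; Test in day 2; Research in day 1; QA in day 2; Triage in day 5.

day 4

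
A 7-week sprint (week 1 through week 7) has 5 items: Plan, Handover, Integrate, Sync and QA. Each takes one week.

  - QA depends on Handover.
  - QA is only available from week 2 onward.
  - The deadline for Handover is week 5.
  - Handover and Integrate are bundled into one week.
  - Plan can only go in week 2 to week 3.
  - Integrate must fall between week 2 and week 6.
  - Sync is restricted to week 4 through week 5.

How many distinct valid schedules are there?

Splitting on Plan: it can be week 2 (28), week 3 (28). Listing each branch's schedules as (Handover, Integrate, Sync, QA) by week number:
Plan=week 2: (2,2,4,3) (2,2,4,4) (2,2,4,5) (2,2,4,6) (2,2,4,7) (2,2,5,3) (2,2,5,4) (2,2,5,5) (2,2,5,6) (2,2,5,7) (3,3,4,4) (3,3,4,5) (3,3,4,6) (3,3,4,7) (3,3,5,4) (3,3,5,5) (3,3,5,6) (3,3,5,7) (4,4,4,5) (4,4,4,6) (4,4,4,7) (4,4,5,5) (4,4,5,6) (4,4,5,7) (5,5,4,6) (5,5,4,7) (5,5,5,6) (5,5,5,7) — 28.
Plan=week 3: (2,2,4,3) (2,2,4,4) (2,2,4,5) (2,2,4,6) (2,2,4,7) (2,2,5,3) (2,2,5,4) (2,2,5,5) (2,2,5,6) (2,2,5,7) (3,3,4,4) (3,3,4,5) (3,3,4,6) (3,3,4,7) (3,3,5,4) (3,3,5,5) (3,3,5,6) (3,3,5,7) (4,4,4,5) (4,4,4,6) (4,4,4,7) (4,4,5,5) (4,4,5,6) (4,4,5,7) (5,5,4,6) (5,5,4,7) (5,5,5,6) (5,5,5,7) — 28.
Summing: 28 + 28 = 56.

56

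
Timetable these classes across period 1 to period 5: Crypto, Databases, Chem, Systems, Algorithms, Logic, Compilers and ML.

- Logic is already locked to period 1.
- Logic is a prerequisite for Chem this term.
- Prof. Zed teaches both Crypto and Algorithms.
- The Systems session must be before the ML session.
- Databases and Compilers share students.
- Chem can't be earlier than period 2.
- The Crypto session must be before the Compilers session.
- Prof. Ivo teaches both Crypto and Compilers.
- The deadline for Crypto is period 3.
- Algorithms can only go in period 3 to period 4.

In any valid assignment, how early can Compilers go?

period 2

Precedence pushes Compilers to at least period 2.
Compilers at period 2 is achievable: Logic=period 1; ML=period 2; Systems=period 1; Compilers=period 2; Crypto=period 1; Chem=period 2; Algorithms=period 3; Databases=period 1.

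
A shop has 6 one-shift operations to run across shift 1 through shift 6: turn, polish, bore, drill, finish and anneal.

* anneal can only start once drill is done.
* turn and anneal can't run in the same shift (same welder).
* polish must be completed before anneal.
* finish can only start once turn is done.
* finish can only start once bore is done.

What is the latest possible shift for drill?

Downstream work caps drill at shift 5.
drill at shift 5 is achievable: bore=shift 1, drill=shift 5, turn=shift 1, anneal=shift 6, finish=shift 2, polish=shift 1.

shift 5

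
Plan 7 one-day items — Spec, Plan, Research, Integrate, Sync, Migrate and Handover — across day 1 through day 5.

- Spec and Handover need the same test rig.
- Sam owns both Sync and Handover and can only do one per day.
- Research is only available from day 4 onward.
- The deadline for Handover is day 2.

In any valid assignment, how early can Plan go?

Plan at day 1 is achievable: Spec -> day 2, Plan -> day 1, Migrate -> day 1, Handover -> day 1, Research -> day 4, Integrate -> day 1, Sync -> day 2.

day 1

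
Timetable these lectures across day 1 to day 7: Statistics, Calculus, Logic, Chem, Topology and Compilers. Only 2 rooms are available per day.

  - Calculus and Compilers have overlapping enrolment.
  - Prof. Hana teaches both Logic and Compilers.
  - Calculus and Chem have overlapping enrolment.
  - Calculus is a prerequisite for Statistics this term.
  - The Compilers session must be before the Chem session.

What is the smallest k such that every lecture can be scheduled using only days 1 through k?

The precedence chain requires at least 2 distinct days.
With at most 2 per day and 6 lectures, at least 3 days are needed.
3 works (last occupied day: day 3): for example Statistics in day 2, Logic in day 1, Chem in day 3, Topology in day 3, Calculus in day 1, Compilers in day 2.

3 days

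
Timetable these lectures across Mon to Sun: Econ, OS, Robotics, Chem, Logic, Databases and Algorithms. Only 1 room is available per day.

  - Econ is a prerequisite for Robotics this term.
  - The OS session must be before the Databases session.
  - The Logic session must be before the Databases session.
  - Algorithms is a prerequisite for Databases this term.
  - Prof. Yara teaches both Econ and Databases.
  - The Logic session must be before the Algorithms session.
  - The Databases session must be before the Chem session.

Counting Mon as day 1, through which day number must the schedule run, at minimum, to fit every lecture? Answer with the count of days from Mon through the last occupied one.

The precedence chain requires at least 4 distinct days.
With at most 1 per day and 7 lectures, at least 7 days are needed.
7 works (last occupied day: Sun): for example Algorithms=Tue; Econ=Fri; Chem=Sun; OS=Wed; Databases=Thu; Robotics=Sat; Logic=Mon.

7 days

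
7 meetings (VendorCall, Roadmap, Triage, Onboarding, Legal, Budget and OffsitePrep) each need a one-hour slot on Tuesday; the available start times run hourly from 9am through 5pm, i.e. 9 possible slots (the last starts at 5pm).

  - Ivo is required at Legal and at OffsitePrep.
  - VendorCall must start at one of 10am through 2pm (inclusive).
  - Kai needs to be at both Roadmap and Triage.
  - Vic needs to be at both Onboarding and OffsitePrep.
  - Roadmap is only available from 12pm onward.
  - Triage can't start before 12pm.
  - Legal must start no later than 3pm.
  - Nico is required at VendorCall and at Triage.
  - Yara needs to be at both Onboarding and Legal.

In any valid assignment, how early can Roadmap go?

12pm

Roadmap is available from 12pm.
Roadmap at 12pm is achievable: OffsitePrep -> 11am; VendorCall -> 10am; Legal -> 9am; Budget -> 9am; Triage -> 1pm; Onboarding -> 10am; Roadmap -> 12pm.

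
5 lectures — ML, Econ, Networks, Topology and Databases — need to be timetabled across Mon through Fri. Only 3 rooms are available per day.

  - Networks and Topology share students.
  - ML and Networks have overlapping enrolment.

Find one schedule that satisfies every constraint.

Topology in Mon, Databases in Tue, Econ in Mon, ML in Mon, Networks in Tue

Checking: Networks(Tue) != Topology(Mon); ML(Mon) != Networks(Tue); max 3 per day (cap 3).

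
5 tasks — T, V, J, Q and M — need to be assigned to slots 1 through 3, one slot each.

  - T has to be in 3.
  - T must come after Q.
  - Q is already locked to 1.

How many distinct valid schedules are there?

Splitting on V: it can be 1 (9), 2 (9), 3 (9). Listing each branch's schedules as (T, J, Q, M):
V=1: (3,1,1,1) (3,1,1,2) (3,1,1,3) (3,2,1,1) (3,2,1,2) (3,2,1,3) (3,3,1,1) (3,3,1,2) (3,3,1,3) — 9.
V=2: (3,1,1,1) (3,1,1,2) (3,1,1,3) (3,2,1,1) (3,2,1,2) (3,2,1,3) (3,3,1,1) (3,3,1,2) (3,3,1,3) — 9.
V=3: (3,1,1,1) (3,1,1,2) (3,1,1,3) (3,2,1,1) (3,2,1,2) (3,2,1,3) (3,3,1,1) (3,3,1,2) (3,3,1,3) — 9.
Summing: 9 + 9 + 9 = 27.

27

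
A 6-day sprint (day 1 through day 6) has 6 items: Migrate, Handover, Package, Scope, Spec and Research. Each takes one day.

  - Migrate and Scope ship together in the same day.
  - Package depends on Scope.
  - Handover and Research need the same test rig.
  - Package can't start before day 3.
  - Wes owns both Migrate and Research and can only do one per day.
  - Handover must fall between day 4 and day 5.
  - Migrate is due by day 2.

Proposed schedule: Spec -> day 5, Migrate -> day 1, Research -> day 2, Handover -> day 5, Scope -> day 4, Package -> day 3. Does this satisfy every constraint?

No. Migrate and Scope ship together in the same day is not satisfied.

Package can't start before day 3 — holds.
Migrate is due by day 2 — holds.
Migrate and Scope ship together in the same day — violated.
Handover and Research need the same test rig — holds.
Handover must fall between day 4 and day 5 — holds.
Wes owns both Migrate and Research and can only do one per day — holds.
Package depends on Scope — violated.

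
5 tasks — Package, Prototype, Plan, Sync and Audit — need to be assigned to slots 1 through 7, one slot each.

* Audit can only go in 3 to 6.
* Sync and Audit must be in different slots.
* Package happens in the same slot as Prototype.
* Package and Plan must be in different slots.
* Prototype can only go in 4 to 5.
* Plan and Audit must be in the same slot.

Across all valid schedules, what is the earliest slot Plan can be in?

Plan must be in the same slot as Audit, which can't be before 3, so Plan is at least 3; Plan must be in the same slot as Audit, which can't be after 6, so Plan is at most 6.
Plan at 3 is achievable: Plan -> 3; Sync -> 1; Audit -> 3; Package -> 4; Prototype -> 4.

3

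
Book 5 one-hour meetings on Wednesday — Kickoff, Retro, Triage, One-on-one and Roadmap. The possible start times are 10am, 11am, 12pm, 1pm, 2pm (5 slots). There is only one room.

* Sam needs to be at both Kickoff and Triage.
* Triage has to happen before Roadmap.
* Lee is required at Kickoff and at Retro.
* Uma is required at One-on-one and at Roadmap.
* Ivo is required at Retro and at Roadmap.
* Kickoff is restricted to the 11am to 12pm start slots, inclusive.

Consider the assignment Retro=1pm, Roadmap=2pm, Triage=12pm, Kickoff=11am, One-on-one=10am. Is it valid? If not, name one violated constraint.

Valid

Sam needs to be at both Kickoff and Triage — holds.
Uma is required at One-on-one and at Roadmap — holds.
Ivo is required at Retro and at Roadmap — holds.
Triage has to happen before Roadmap — holds.
Kickoff is restricted to the 11am to 12pm start slots, inclusive — holds.
There is only one room — holds.
Lee is required at Kickoff and at Retro — holds.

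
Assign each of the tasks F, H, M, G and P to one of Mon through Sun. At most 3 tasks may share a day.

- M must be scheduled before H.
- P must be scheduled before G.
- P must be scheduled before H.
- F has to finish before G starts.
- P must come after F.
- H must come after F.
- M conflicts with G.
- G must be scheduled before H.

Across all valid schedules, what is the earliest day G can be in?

Wed

Precedence pushes G to at least Wed; downstream work caps G at Sat.
G at Wed is achievable: H=Thu, P=Tue, G=Wed, F=Mon, M=Mon.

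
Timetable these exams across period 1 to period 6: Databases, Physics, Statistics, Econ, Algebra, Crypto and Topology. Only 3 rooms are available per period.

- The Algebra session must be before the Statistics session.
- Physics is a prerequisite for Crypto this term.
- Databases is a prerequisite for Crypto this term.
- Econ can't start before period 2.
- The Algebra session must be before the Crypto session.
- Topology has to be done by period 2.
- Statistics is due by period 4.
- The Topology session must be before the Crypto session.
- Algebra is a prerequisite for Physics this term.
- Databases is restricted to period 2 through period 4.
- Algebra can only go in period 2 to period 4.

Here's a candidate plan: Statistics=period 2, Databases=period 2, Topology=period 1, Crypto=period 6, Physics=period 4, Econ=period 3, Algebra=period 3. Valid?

The Topology session must be before the Crypto session — holds.
Physics is a prerequisite for Crypto this term — holds.
Algebra is a prerequisite for Physics this term — holds.
Databases is restricted to period 2 through period 4 — holds.
Databases is a prerequisite for Crypto this term — holds.
The Algebra session must be before the Crypto session — holds.
Econ can't start before period 2 — holds.
Statistics is due by period 4 — holds.
Only 3 rooms are available per period — holds.
Algebra can only go in period 2 to period 4 — holds.
Topology has to be done by period 2 — holds.
The Algebra session must be before the Statistics session — violated.

No — it violates: The Algebra session must be before the Statistics session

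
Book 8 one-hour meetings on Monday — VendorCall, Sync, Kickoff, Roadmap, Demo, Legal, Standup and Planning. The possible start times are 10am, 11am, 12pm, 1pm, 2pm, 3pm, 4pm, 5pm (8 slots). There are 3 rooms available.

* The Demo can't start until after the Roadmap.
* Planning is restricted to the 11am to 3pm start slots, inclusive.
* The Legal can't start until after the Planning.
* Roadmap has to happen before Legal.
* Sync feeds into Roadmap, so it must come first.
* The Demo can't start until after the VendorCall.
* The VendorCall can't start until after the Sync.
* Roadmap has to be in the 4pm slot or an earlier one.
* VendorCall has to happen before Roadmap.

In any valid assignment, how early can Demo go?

1pm

Precedence pushes Demo to at least 1pm.
Demo at 1pm is achievable: Roadmap in 12pm; Sync in 10am; Kickoff in 10am; Standup in 10am; Legal in 1pm; Planning in 11am; VendorCall in 11am; Demo in 1pm.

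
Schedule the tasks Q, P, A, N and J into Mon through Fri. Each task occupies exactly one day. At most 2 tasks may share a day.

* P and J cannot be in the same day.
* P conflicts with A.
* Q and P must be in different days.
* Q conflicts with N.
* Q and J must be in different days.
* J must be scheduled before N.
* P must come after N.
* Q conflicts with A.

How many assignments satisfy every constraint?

60

Splitting on Q: it can be Mon (12), Tue (12), Wed (12), Thu (12), Fri (12). Listing each branch's schedules as (P, A, N, J):
Q=Mon: (Thu,Tue,Wed,Tue) (Thu,Wed,Wed,Tue) (Thu,Fri,Wed,Tue) (Fri,Tue,Wed,Tue) (Fri,Tue,Thu,Tue) (Fri,Tue,Thu,Wed) (Fri,Wed,Wed,Tue) (Fri,Wed,Thu,Tue) (Fri,Wed,Thu,Wed) (Fri,Thu,Wed,Tue) (Fri,Thu,Thu,Tue) (Fri,Thu,Thu,Wed) — 12.
Q=Tue: (Thu,Mon,Wed,Mon) (Thu,Wed,Wed,Mon) (Thu,Fri,Wed,Mon) (Fri,Mon,Wed,Mon) (Fri,Mon,Thu,Mon) (Fri,Mon,Thu,Wed) (Fri,Wed,Wed,Mon) (Fri,Wed,Thu,Mon) (Fri,Wed,Thu,Wed) (Fri,Thu,Wed,Mon) (Fri,Thu,Thu,Mon) (Fri,Thu,Thu,Wed) — 12.
Q=Wed: (Thu,Mon,Tue,Mon) (Thu,Tue,Tue,Mon) (Thu,Fri,Tue,Mon) (Fri,Mon,Tue,Mon) (Fri,Mon,Thu,Mon) (Fri,Mon,Thu,Tue) (Fri,Tue,Tue,Mon) (Fri,Tue,Thu,Mon) (Fri,Tue,Thu,Tue) (Fri,Thu,Tue,Mon) (Fri,Thu,Thu,Mon) (Fri,Thu,Thu,Tue) — 12.
Q=Thu: (Wed,Mon,Tue,Mon) (Wed,Tue,Tue,Mon) (Wed,Fri,Tue,Mon) (Fri,Mon,Tue,Mon) (Fri,Mon,Wed,Mon) (Fri,Mon,Wed,Tue) (Fri,Tue,Tue,Mon) (Fri,Tue,Wed,Mon) (Fri,Tue,Wed,Tue) (Fri,Wed,Tue,Mon) (Fri,Wed,Wed,Mon) (Fri,Wed,Wed,Tue) — 12.
Q=Fri: (Wed,Mon,Tue,Mon) (Wed,Tue,Tue,Mon) (Wed,Thu,Tue,Mon) (Thu,Mon,Tue,Mon) (Thu,Mon,Wed,Mon) (Thu,Mon,Wed,Tue) (Thu,Tue,Tue,Mon) (Thu,Tue,Wed,Mon) (Thu,Tue,Wed,Tue) (Thu,Wed,Tue,Mon) (Thu,Wed,Wed,Mon) (Thu,Wed,Wed,Tue) — 12.
Summing: 12 + 12 + 12 + 12 + 12 = 60.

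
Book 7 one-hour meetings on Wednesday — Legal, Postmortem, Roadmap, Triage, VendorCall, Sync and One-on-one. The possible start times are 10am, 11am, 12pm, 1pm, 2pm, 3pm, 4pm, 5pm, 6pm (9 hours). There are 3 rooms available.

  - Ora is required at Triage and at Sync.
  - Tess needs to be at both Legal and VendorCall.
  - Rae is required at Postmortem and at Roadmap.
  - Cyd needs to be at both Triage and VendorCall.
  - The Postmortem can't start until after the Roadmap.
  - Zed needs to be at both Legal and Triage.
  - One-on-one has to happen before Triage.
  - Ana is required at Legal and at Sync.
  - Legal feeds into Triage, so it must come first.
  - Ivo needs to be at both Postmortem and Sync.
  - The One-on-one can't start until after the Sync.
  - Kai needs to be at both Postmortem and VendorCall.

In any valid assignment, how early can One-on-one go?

Precedence pushes One-on-one to at least 11am; downstream work caps One-on-one at 5pm.
One-on-one at 11am is achievable: One-on-one in 11am; Roadmap in 10am; Sync in 10am; Legal in 11am; Postmortem in 11am; VendorCall in 10am; Triage in 12pm.

11am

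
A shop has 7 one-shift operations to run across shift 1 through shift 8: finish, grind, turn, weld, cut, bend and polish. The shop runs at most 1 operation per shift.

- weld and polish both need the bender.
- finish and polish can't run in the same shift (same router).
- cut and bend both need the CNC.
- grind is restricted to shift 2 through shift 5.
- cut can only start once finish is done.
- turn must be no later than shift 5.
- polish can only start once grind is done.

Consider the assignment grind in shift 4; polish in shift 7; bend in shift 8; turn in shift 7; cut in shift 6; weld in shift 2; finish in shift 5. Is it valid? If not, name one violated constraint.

No. turn must be no later than shift 5 is not satisfied.

polish can only start once grind is done — holds.
cut can only start once finish is done — holds.
weld and polish both need the bender — holds.
cut and bend both need the CNC — holds.
The shop runs at most 1 operation per shift — violated.
finish and polish can't run in the same shift (same router) — holds.
turn must be no later than shift 5 — violated.
grind is restricted to shift 2 through shift 5 — holds.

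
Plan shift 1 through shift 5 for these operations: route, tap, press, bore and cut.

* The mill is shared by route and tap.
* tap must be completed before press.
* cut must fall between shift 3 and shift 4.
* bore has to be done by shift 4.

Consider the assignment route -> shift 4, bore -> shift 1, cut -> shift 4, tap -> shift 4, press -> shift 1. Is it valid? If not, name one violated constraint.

bore has to be done by shift 4 — holds.
cut must fall between shift 3 and shift 4 — holds.
tap must be completed before press — violated.
The mill is shared by route and tap — violated.

No — it violates: tap must be completed before press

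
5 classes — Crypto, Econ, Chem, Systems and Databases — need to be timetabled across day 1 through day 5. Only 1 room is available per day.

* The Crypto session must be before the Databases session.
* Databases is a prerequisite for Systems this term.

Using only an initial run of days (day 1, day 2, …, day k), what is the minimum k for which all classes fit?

5

The precedence chain requires at least 3 distinct days.
With at most 1 per day and 5 classes, at least 5 days are needed.
5 works (last occupied day: day 5): for example Systems in day 3, Crypto in day 1, Econ in day 4, Chem in day 5, Databases in day 2.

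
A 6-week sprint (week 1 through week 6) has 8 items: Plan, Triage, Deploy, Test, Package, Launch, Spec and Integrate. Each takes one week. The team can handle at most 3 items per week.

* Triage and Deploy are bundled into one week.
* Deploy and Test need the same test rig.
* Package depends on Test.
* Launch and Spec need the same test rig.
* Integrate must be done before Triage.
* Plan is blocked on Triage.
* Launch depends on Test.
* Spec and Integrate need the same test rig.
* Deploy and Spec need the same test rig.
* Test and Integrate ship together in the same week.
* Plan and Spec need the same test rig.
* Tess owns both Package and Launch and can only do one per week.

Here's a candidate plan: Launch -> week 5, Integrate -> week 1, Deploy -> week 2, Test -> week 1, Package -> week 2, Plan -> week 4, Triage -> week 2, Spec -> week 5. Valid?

Package depends on Test — holds.
Spec and Integrate need the same test rig — holds.
Launch depends on Test — holds.
Deploy and Spec need the same test rig — holds.
Triage and Deploy are bundled into one week — holds.
Plan is blocked on Triage — holds.
Tess owns both Package and Launch and can only do one per week — holds.
Integrate must be done before Triage — holds.
Test and Integrate ship together in the same week — holds.
Deploy and Test need the same test rig — holds.
Plan and Spec need the same test rig — holds.
The team can handle at most 3 items per week — holds.
Launch and Spec need the same test rig — violated.

Invalid. Launch and Spec need the same test rig.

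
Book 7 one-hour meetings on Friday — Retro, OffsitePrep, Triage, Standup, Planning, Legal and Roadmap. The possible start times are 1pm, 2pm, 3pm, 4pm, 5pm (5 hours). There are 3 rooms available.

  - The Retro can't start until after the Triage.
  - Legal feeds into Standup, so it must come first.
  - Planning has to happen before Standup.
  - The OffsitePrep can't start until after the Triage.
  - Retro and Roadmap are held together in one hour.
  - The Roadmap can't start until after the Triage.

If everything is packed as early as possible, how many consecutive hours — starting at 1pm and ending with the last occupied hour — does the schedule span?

The precedence chain requires at least 2 distinct hours.
With at most 3 per hour and 7 meetings, at least 3 hours are needed.
3 works (last occupied hour: 3pm): for example Standup=2pm; OffsitePrep=3pm; Retro=2pm; Planning=1pm; Triage=1pm; Roadmap=2pm; Legal=1pm.

3 hours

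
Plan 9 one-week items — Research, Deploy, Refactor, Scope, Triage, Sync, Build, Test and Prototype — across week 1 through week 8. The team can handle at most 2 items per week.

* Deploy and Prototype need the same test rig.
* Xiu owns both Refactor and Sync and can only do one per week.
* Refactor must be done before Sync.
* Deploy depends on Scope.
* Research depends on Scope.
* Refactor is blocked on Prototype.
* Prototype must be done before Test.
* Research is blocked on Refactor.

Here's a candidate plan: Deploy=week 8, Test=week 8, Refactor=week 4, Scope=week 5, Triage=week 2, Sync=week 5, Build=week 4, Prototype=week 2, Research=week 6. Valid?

Valid

Refactor is blocked on Prototype — holds.
Xiu owns both Refactor and Sync and can only do one per week — holds.
Deploy depends on Scope — holds.
Research depends on Scope — holds.
Refactor must be done before Sync — holds.
Deploy and Prototype need the same test rig — holds.
Research is blocked on Refactor — holds.
The team can handle at most 2 items per week — holds.
Prototype must be done before Test — holds.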